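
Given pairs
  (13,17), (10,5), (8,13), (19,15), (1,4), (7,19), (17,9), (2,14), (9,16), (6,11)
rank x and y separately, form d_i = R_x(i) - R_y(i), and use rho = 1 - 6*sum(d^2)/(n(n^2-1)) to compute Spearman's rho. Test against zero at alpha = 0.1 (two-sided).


Step 1: Rank x and y separately (midranks; no ties here).
rank(x): 13->8, 10->7, 8->5, 19->10, 1->1, 7->4, 17->9, 2->2, 9->6, 6->3
rank(y): 17->9, 5->2, 13->5, 15->7, 4->1, 19->10, 9->3, 14->6, 16->8, 11->4
Step 2: d_i = R_x(i) - R_y(i); compute d_i^2.
  (8-9)^2=1, (7-2)^2=25, (5-5)^2=0, (10-7)^2=9, (1-1)^2=0, (4-10)^2=36, (9-3)^2=36, (2-6)^2=16, (6-8)^2=4, (3-4)^2=1
sum(d^2) = 128.
Step 3: rho = 1 - 6*128 / (10*(10^2 - 1)) = 1 - 768/990 = 0.224242.
Step 4: Under H0, t = rho * sqrt((n-2)/(1-rho^2)) = 0.6508 ~ t(8).
Step 5: Two-sided p-value from the t-distribution with 8 df = 0.533401.
Step 6: alpha = 0.1. fail to reject H0.

rho = 0.2242, p = 0.533401, fail to reject H0 at alpha = 0.1.


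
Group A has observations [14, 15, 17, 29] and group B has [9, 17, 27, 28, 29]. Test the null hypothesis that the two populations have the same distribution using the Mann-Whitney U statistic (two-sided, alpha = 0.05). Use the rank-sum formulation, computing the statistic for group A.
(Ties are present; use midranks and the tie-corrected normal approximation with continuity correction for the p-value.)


Step 1: Combine and sort all 9 observations; assign midranks.
sorted (value, group): (9,Y), (14,X), (15,X), (17,X), (17,Y), (27,Y), (28,Y), (29,X), (29,Y)
ranks: 9->1, 14->2, 15->3, 17->4.5, 17->4.5, 27->6, 28->7, 29->8.5, 29->8.5
Step 2: Rank sum for X: R1 = 2 + 3 + 4.5 + 8.5 = 18.
Step 3: U_X = R1 - n1(n1+1)/2 = 18 - 4*5/2 = 18 - 10 = 8.
       U_Y = n1*n2 - U_X = 20 - 8 = 12.
Step 4: Ties are present, so use the tie-corrected normal approximation (with continuity correction) for the p-value.
Step 5: p-value = 0.710992; compare to alpha = 0.05. fail to reject H0.

U_X = 8, p = 0.710992, fail to reject H0 at alpha = 0.05.


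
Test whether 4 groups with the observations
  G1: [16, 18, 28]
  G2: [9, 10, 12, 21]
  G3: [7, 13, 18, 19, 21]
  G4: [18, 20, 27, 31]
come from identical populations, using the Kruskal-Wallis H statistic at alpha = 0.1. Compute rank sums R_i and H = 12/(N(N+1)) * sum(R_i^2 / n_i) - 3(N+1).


Step 1: Combine all N = 16 observations and assign midranks.
sorted (value, group, rank): (7,G3,1), (9,G2,2), (10,G2,3), (12,G2,4), (13,G3,5), (16,G1,6), (18,G1,8), (18,G3,8), (18,G4,8), (19,G3,10), (20,G4,11), (21,G2,12.5), (21,G3,12.5), (27,G4,14), (28,G1,15), (31,G4,16)
Step 2: Sum ranks within each group.
R_1 = 29 (n_1 = 3)
R_2 = 21.5 (n_2 = 4)
R_3 = 36.5 (n_3 = 5)
R_4 = 49 (n_4 = 4)
Step 3: H = 12/(N(N+1)) * sum(R_i^2/n_i) - 3(N+1)
     = 12/(16*17) * (29^2/3 + 21.5^2/4 + 36.5^2/5 + 49^2/4) - 3*17
     = 0.044118 * 1262.6 - 51
     = 4.702757.
Step 4: Ties present; correction factor C = 1 - 30/(16^3 - 16) = 0.992647. Corrected H = 4.702757 / 0.992647 = 4.737593.
Step 5: Under H0, H ~ chi^2(3); p-value = 0.192052.
Step 6: alpha = 0.1. fail to reject H0.

H = 4.7376, df = 3, p = 0.192052, fail to reject H0.


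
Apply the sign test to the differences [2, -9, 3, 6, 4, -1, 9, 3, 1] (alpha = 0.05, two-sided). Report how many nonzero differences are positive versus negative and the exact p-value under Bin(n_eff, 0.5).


Step 1: Discard zero differences. Original n = 9; n_eff = number of nonzero differences = 9.
Nonzero differences (with sign): +2, -9, +3, +6, +4, -1, +9, +3, +1
Step 2: Count signs: positive = 7, negative = 2.
Step 3: Under H0: P(positive) = 0.5, so the number of positives S ~ Bin(9, 0.5).
Step 4: Two-sided exact p-value = sum of Bin(9,0.5) probabilities at or below the observed probability = 0.179688.
Step 5: alpha = 0.05. fail to reject H0.

n_eff = 9, pos = 7, neg = 2, p = 0.179688, fail to reject H0.


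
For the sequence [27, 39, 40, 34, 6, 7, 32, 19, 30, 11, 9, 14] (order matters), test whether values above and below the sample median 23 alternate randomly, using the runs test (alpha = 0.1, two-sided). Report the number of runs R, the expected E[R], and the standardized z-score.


Step 1: Compute median = 23; label A = above, B = below.
Labels in order: AAAABBABABBB  (n_A = 6, n_B = 6)
Step 2: Count runs R = 6.
Step 3: Under H0 (random ordering), E[R] = 2*n_A*n_B/(n_A+n_B) + 1 = 2*6*6/12 + 1 = 7.0000.
        Var[R] = 2*n_A*n_B*(2*n_A*n_B - n_A - n_B) / ((n_A+n_B)^2 * (n_A+n_B-1)) = 4320/1584 = 2.7273.
        SD[R] = 1.6514.
Step 4: Continuity-corrected z = (R + 0.5 - E[R]) / SD[R] = (6 + 0.5 - 7.0000) / 1.6514 = -0.3028.
Step 5: Two-sided p-value via normal approximation = 2*(1 - Phi(|z|)) = 0.762069.
Step 6: alpha = 0.1. fail to reject H0.

R = 6, z = -0.3028, p = 0.762069, fail to reject H0.


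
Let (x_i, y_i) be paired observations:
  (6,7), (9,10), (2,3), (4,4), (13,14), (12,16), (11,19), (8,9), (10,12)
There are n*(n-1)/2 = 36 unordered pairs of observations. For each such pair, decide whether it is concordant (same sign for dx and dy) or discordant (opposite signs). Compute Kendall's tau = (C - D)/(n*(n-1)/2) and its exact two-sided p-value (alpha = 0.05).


Step 1: Enumerate the 36 unordered pairs (i,j) with i<j and classify each by sign(x_j-x_i) * sign(y_j-y_i).
  (1,2):dx=+3,dy=+3->C; (1,3):dx=-4,dy=-4->C; (1,4):dx=-2,dy=-3->C; (1,5):dx=+7,dy=+7->C
  (1,6):dx=+6,dy=+9->C; (1,7):dx=+5,dy=+12->C; (1,8):dx=+2,dy=+2->C; (1,9):dx=+4,dy=+5->C
  (2,3):dx=-7,dy=-7->C; (2,4):dx=-5,dy=-6->C; (2,5):dx=+4,dy=+4->C; (2,6):dx=+3,dy=+6->C
  (2,7):dx=+2,dy=+9->C; (2,8):dx=-1,dy=-1->C; (2,9):dx=+1,dy=+2->C; (3,4):dx=+2,dy=+1->C
  (3,5):dx=+11,dy=+11->C; (3,6):dx=+10,dy=+13->C; (3,7):dx=+9,dy=+16->C; (3,8):dx=+6,dy=+6->C
  (3,9):dx=+8,dy=+9->C; (4,5):dx=+9,dy=+10->C; (4,6):dx=+8,dy=+12->C; (4,7):dx=+7,dy=+15->C
  (4,8):dx=+4,dy=+5->C; (4,9):dx=+6,dy=+8->C; (5,6):dx=-1,dy=+2->D; (5,7):dx=-2,dy=+5->D
  (5,8):dx=-5,dy=-5->C; (5,9):dx=-3,dy=-2->C; (6,7):dx=-1,dy=+3->D; (6,8):dx=-4,dy=-7->C
  (6,9):dx=-2,dy=-4->C; (7,8):dx=-3,dy=-10->C; (7,9):dx=-1,dy=-7->C; (8,9):dx=+2,dy=+3->C
Step 2: C = 33, D = 3, total pairs = 36.
Step 3: tau = (C - D)/(n(n-1)/2) = (33 - 3)/36 = 0.833333.
Step 4: Exact two-sided p-value (enumerate n! = 362880 permutations of y under H0): p = 0.000854.
Step 5: alpha = 0.05. reject H0.

tau_b = 0.8333 (C=33, D=3), p = 0.000854, reject H0.


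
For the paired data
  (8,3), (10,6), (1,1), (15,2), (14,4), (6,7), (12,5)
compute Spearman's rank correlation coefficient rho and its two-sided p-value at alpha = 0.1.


Step 1: Rank x and y separately (midranks; no ties here).
rank(x): 8->3, 10->4, 1->1, 15->7, 14->6, 6->2, 12->5
rank(y): 3->3, 6->6, 1->1, 2->2, 4->4, 7->7, 5->5
Step 2: d_i = R_x(i) - R_y(i); compute d_i^2.
  (3-3)^2=0, (4-6)^2=4, (1-1)^2=0, (7-2)^2=25, (6-4)^2=4, (2-7)^2=25, (5-5)^2=0
sum(d^2) = 58.
Step 3: rho = 1 - 6*58 / (7*(7^2 - 1)) = 1 - 348/336 = -0.035714.
Step 4: Under H0, t = rho * sqrt((n-2)/(1-rho^2)) = -0.0799 ~ t(5).
Step 5: Two-sided p-value from the t-distribution with 5 df = 0.939408.
Step 6: alpha = 0.1. fail to reject H0.

rho = -0.0357, p = 0.939408, fail to reject H0 at alpha = 0.1.


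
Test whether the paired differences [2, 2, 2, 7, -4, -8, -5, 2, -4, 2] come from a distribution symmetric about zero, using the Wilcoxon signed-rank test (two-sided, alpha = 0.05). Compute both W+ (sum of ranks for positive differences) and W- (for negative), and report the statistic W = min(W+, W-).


Step 1: Drop any zero differences (none here) and take |d_i|.
|d| = [2, 2, 2, 7, 4, 8, 5, 2, 4, 2]
Step 2: Midrank |d_i| (ties get averaged ranks).
ranks: |2|->3, |2|->3, |2|->3, |7|->9, |4|->6.5, |8|->10, |5|->8, |2|->3, |4|->6.5, |2|->3
Step 3: Attach original signs; sum ranks with positive sign and with negative sign.
W+ = 3 + 3 + 3 + 9 + 3 + 3 = 24
W- = 6.5 + 10 + 8 + 6.5 = 31
(Check: W+ + W- = 55 should equal n(n+1)/2 = 55.)
Step 4: Test statistic W = min(W+, W-) = 24.
Step 5: Ties in |d|, so use the tie-corrected normal approximation.
        E[W] = n(n+1)/4 = 10*11/4 = 27.5.
        Tie groups: |d|=2 (t=5), |d|=4 (t=2); sum(t^3 - t) = 126.
        Var[W] = n(n+1)(2n+1)/24 - sum(t^3-t)/48 = 2310/24 - 126/48 = 93.625.
        z = (W - E[W]) / sqrt(Var[W]) = (24 - 27.5) / 9.6760 = -0.3617.
        Two-sided p = 2*Phi(z) = 0.717562.
Step 6: alpha = 0.05. fail to reject H0.

W+ = 24, W- = 31, W = min = 24, p = 0.717562, fail to reject H0.


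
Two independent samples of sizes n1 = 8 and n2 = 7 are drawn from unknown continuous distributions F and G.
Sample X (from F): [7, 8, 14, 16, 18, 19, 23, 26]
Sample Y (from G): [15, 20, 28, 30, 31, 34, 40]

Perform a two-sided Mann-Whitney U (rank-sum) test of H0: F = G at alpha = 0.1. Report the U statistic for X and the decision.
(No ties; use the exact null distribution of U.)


Step 1: Combine and sort all 15 observations; assign midranks.
sorted (value, group): (7,X), (8,X), (14,X), (15,Y), (16,X), (18,X), (19,X), (20,Y), (23,X), (26,X), (28,Y), (30,Y), (31,Y), (34,Y), (40,Y)
ranks: 7->1, 8->2, 14->3, 15->4, 16->5, 18->6, 19->7, 20->8, 23->9, 26->10, 28->11, 30->12, 31->13, 34->14, 40->15
Step 2: Rank sum for X: R1 = 1 + 2 + 3 + 5 + 6 + 7 + 9 + 10 = 43.
Step 3: U_X = R1 - n1(n1+1)/2 = 43 - 8*9/2 = 43 - 36 = 7.
       U_Y = n1*n2 - U_X = 56 - 7 = 49.
Step 4: No ties, so the exact null distribution of U (based on enumerating the C(15,8) = 6435 equally likely rank assignments) gives the two-sided p-value.
Step 5: p-value = 0.013986; compare to alpha = 0.1. reject H0.

U_X = 7, p = 0.013986, reject H0 at alpha = 0.1.


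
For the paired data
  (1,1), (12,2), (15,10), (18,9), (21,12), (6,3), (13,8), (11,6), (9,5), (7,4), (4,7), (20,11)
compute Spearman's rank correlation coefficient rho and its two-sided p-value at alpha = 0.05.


Step 1: Rank x and y separately (midranks; no ties here).
rank(x): 1->1, 12->7, 15->9, 18->10, 21->12, 6->3, 13->8, 11->6, 9->5, 7->4, 4->2, 20->11
rank(y): 1->1, 2->2, 10->10, 9->9, 12->12, 3->3, 8->8, 6->6, 5->5, 4->4, 7->7, 11->11
Step 2: d_i = R_x(i) - R_y(i); compute d_i^2.
  (1-1)^2=0, (7-2)^2=25, (9-10)^2=1, (10-9)^2=1, (12-12)^2=0, (3-3)^2=0, (8-8)^2=0, (6-6)^2=0, (5-5)^2=0, (4-4)^2=0, (2-7)^2=25, (11-11)^2=0
sum(d^2) = 52.
Step 3: rho = 1 - 6*52 / (12*(12^2 - 1)) = 1 - 312/1716 = 0.818182.
Step 4: Under H0, t = rho * sqrt((n-2)/(1-rho^2)) = 4.5000 ~ t(10).
Step 5: Two-sided p-value from the t-distribution with 10 df = 0.001143.
Step 6: alpha = 0.05. reject H0.

rho = 0.8182, p = 0.001143, reject H0 at alpha = 0.05.


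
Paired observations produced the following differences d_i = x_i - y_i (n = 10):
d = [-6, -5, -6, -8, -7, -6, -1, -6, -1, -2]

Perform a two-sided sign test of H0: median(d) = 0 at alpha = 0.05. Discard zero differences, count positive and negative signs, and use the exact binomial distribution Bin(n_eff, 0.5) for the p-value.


Step 1: Discard zero differences. Original n = 10; n_eff = number of nonzero differences = 10.
Nonzero differences (with sign): -6, -5, -6, -8, -7, -6, -1, -6, -1, -2
Step 2: Count signs: positive = 0, negative = 10.
Step 3: Under H0: P(positive) = 0.5, so the number of positives S ~ Bin(10, 0.5).
Step 4: Two-sided exact p-value = sum of Bin(10,0.5) probabilities at or below the observed probability = 0.001953.
Step 5: alpha = 0.05. reject H0.

n_eff = 10, pos = 0, neg = 10, p = 0.001953, reject H0.


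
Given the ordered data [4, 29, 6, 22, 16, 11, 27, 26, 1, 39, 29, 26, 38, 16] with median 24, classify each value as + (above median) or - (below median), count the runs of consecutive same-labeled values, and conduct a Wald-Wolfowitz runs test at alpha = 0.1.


Step 1: Compute median = 24; label A = above, B = below.
Labels in order: BABBBBAABAAAAB  (n_A = 7, n_B = 7)
Step 2: Count runs R = 7.
Step 3: Under H0 (random ordering), E[R] = 2*n_A*n_B/(n_A+n_B) + 1 = 2*7*7/14 + 1 = 8.0000.
        Var[R] = 2*n_A*n_B*(2*n_A*n_B - n_A - n_B) / ((n_A+n_B)^2 * (n_A+n_B-1)) = 8232/2548 = 3.2308.
        SD[R] = 1.7974.
Step 4: Continuity-corrected z = (R + 0.5 - E[R]) / SD[R] = (7 + 0.5 - 8.0000) / 1.7974 = -0.2782.
Step 5: Two-sided p-value via normal approximation = 2*(1 - Phi(|z|)) = 0.780879.
Step 6: alpha = 0.1. fail to reject H0.

R = 7, z = -0.2782, p = 0.780879, fail to reject H0.


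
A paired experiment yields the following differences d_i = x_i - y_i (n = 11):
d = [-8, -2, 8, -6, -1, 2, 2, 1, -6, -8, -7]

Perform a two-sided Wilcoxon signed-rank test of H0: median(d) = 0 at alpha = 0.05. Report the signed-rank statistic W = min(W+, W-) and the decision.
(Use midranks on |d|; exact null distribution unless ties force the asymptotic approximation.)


Step 1: Drop any zero differences (none here) and take |d_i|.
|d| = [8, 2, 8, 6, 1, 2, 2, 1, 6, 8, 7]
Step 2: Midrank |d_i| (ties get averaged ranks).
ranks: |8|->10, |2|->4, |8|->10, |6|->6.5, |1|->1.5, |2|->4, |2|->4, |1|->1.5, |6|->6.5, |8|->10, |7|->8
Step 3: Attach original signs; sum ranks with positive sign and with negative sign.
W+ = 10 + 4 + 4 + 1.5 = 19.5
W- = 10 + 4 + 6.5 + 1.5 + 6.5 + 10 + 8 = 46.5
(Check: W+ + W- = 66 should equal n(n+1)/2 = 66.)
Step 4: Test statistic W = min(W+, W-) = 19.5.
Step 5: Ties in |d|, so use the tie-corrected normal approximation.
        E[W] = n(n+1)/4 = 11*12/4 = 33.
        Tie groups: |d|=1 (t=2), |d|=2 (t=3), |d|=6 (t=2), |d|=8 (t=3); sum(t^3 - t) = 60.
        Var[W] = n(n+1)(2n+1)/24 - sum(t^3-t)/48 = 3036/24 - 60/48 = 125.25.
        z = (W - E[W]) / sqrt(Var[W]) = (19.5 - 33) / 11.1915 = -1.2063.
        Two-sided p = 2*Phi(z) = 0.227713.
Step 6: alpha = 0.05. fail to reject H0.

W+ = 19.5, W- = 46.5, W = min = 19.5, p = 0.227713, fail to reject H0.


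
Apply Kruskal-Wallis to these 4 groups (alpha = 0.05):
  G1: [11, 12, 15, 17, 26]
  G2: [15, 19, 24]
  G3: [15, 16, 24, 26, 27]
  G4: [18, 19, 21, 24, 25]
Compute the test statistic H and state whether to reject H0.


Step 1: Combine all N = 18 observations and assign midranks.
sorted (value, group, rank): (11,G1,1), (12,G1,2), (15,G1,4), (15,G2,4), (15,G3,4), (16,G3,6), (17,G1,7), (18,G4,8), (19,G2,9.5), (19,G4,9.5), (21,G4,11), (24,G2,13), (24,G3,13), (24,G4,13), (25,G4,15), (26,G1,16.5), (26,G3,16.5), (27,G3,18)
Step 2: Sum ranks within each group.
R_1 = 30.5 (n_1 = 5)
R_2 = 26.5 (n_2 = 3)
R_3 = 57.5 (n_3 = 5)
R_4 = 56.5 (n_4 = 5)
Step 3: H = 12/(N(N+1)) * sum(R_i^2/n_i) - 3(N+1)
     = 12/(18*19) * (30.5^2/5 + 26.5^2/3 + 57.5^2/5 + 56.5^2/5) - 3*19
     = 0.035088 * 1719.83 - 57
     = 3.345029.
Step 4: Ties present; correction factor C = 1 - 60/(18^3 - 18) = 0.989680. Corrected H = 3.345029 / 0.989680 = 3.379910.
Step 5: Under H0, H ~ chi^2(3); p-value = 0.336675.
Step 6: alpha = 0.05. fail to reject H0.

H = 3.3799, df = 3, p = 0.336675, fail to reject H0.


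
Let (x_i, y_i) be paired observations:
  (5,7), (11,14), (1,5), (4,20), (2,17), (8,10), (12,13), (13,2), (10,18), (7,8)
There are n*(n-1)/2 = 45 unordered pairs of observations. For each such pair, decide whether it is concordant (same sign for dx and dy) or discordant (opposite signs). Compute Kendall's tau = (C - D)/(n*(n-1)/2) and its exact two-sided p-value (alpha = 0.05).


Step 1: Enumerate the 45 unordered pairs (i,j) with i<j and classify each by sign(x_j-x_i) * sign(y_j-y_i).
  (1,2):dx=+6,dy=+7->C; (1,3):dx=-4,dy=-2->C; (1,4):dx=-1,dy=+13->D; (1,5):dx=-3,dy=+10->D
  (1,6):dx=+3,dy=+3->C; (1,7):dx=+7,dy=+6->C; (1,8):dx=+8,dy=-5->D; (1,9):dx=+5,dy=+11->C
  (1,10):dx=+2,dy=+1->C; (2,3):dx=-10,dy=-9->C; (2,4):dx=-7,dy=+6->D; (2,5):dx=-9,dy=+3->D
  (2,6):dx=-3,dy=-4->C; (2,7):dx=+1,dy=-1->D; (2,8):dx=+2,dy=-12->D; (2,9):dx=-1,dy=+4->D
  (2,10):dx=-4,dy=-6->C; (3,4):dx=+3,dy=+15->C; (3,5):dx=+1,dy=+12->C; (3,6):dx=+7,dy=+5->C
  (3,7):dx=+11,dy=+8->C; (3,8):dx=+12,dy=-3->D; (3,9):dx=+9,dy=+13->C; (3,10):dx=+6,dy=+3->C
  (4,5):dx=-2,dy=-3->C; (4,6):dx=+4,dy=-10->D; (4,7):dx=+8,dy=-7->D; (4,8):dx=+9,dy=-18->D
  (4,9):dx=+6,dy=-2->D; (4,10):dx=+3,dy=-12->D; (5,6):dx=+6,dy=-7->D; (5,7):dx=+10,dy=-4->D
  (5,8):dx=+11,dy=-15->D; (5,9):dx=+8,dy=+1->C; (5,10):dx=+5,dy=-9->D; (6,7):dx=+4,dy=+3->C
  (6,8):dx=+5,dy=-8->D; (6,9):dx=+2,dy=+8->C; (6,10):dx=-1,dy=-2->C; (7,8):dx=+1,dy=-11->D
  (7,9):dx=-2,dy=+5->D; (7,10):dx=-5,dy=-5->C; (8,9):dx=-3,dy=+16->D; (8,10):dx=-6,dy=+6->D
  (9,10):dx=-3,dy=-10->C
Step 2: C = 22, D = 23, total pairs = 45.
Step 3: tau = (C - D)/(n(n-1)/2) = (22 - 23)/45 = -0.022222.
Step 4: Exact two-sided p-value (enumerate n! = 3628800 permutations of y under H0): p = 1.000000.
Step 5: alpha = 0.05. fail to reject H0.

tau_b = -0.0222 (C=22, D=23), p = 1.000000, fail to reject H0.


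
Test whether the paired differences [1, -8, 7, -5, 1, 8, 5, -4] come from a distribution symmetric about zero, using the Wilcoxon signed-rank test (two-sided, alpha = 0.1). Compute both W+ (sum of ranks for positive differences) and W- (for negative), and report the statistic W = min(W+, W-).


Step 1: Drop any zero differences (none here) and take |d_i|.
|d| = [1, 8, 7, 5, 1, 8, 5, 4]
Step 2: Midrank |d_i| (ties get averaged ranks).
ranks: |1|->1.5, |8|->7.5, |7|->6, |5|->4.5, |1|->1.5, |8|->7.5, |5|->4.5, |4|->3
Step 3: Attach original signs; sum ranks with positive sign and with negative sign.
W+ = 1.5 + 6 + 1.5 + 7.5 + 4.5 = 21
W- = 7.5 + 4.5 + 3 = 15
(Check: W+ + W- = 36 should equal n(n+1)/2 = 36.)
Step 4: Test statistic W = min(W+, W-) = 15.
Step 5: Ties in |d|, so use the tie-corrected normal approximation.
        E[W] = n(n+1)/4 = 8*9/4 = 18.
        Tie groups: |d|=1 (t=2), |d|=5 (t=2), |d|=8 (t=2); sum(t^3 - t) = 18.
        Var[W] = n(n+1)(2n+1)/24 - sum(t^3-t)/48 = 1224/24 - 18/48 = 50.625.
        z = (W - E[W]) / sqrt(Var[W]) = (15 - 18) / 7.1151 = -0.4216.
        Two-sided p = 2*Phi(z) = 0.673290.
Step 6: alpha = 0.1. fail to reject H0.

W+ = 21, W- = 15, W = min = 15, p = 0.673290, fail to reject H0.


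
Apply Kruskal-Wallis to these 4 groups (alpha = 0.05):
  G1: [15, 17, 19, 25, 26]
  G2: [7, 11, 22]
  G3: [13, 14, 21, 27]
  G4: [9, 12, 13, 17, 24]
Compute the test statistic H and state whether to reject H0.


Step 1: Combine all N = 17 observations and assign midranks.
sorted (value, group, rank): (7,G2,1), (9,G4,2), (11,G2,3), (12,G4,4), (13,G3,5.5), (13,G4,5.5), (14,G3,7), (15,G1,8), (17,G1,9.5), (17,G4,9.5), (19,G1,11), (21,G3,12), (22,G2,13), (24,G4,14), (25,G1,15), (26,G1,16), (27,G3,17)
Step 2: Sum ranks within each group.
R_1 = 59.5 (n_1 = 5)
R_2 = 17 (n_2 = 3)
R_3 = 41.5 (n_3 = 4)
R_4 = 35 (n_4 = 5)
Step 3: H = 12/(N(N+1)) * sum(R_i^2/n_i) - 3(N+1)
     = 12/(17*18) * (59.5^2/5 + 17^2/3 + 41.5^2/4 + 35^2/5) - 3*18
     = 0.039216 * 1479.95 - 54
     = 4.037092.
Step 4: Ties present; correction factor C = 1 - 12/(17^3 - 17) = 0.997549. Corrected H = 4.037092 / 0.997549 = 4.047011.
Step 5: Under H0, H ~ chi^2(3); p-value = 0.256432.
Step 6: alpha = 0.05. fail to reject H0.

H = 4.0470, df = 3, p = 0.256432, fail to reject H0.


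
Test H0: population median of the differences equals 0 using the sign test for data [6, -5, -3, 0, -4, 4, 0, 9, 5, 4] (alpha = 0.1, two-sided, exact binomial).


Step 1: Discard zero differences. Original n = 10; n_eff = number of nonzero differences = 8.
Nonzero differences (with sign): +6, -5, -3, -4, +4, +9, +5, +4
Step 2: Count signs: positive = 5, negative = 3.
Step 3: Under H0: P(positive) = 0.5, so the number of positives S ~ Bin(8, 0.5).
Step 4: Two-sided exact p-value = sum of Bin(8,0.5) probabilities at or below the observed probability = 0.726562.
Step 5: alpha = 0.1. fail to reject H0.

n_eff = 8, pos = 5, neg = 3, p = 0.726562, fail to reject H0.


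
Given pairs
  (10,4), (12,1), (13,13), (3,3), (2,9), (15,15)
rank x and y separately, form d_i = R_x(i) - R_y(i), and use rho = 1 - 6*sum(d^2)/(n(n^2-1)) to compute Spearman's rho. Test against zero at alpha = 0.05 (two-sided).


Step 1: Rank x and y separately (midranks; no ties here).
rank(x): 10->3, 12->4, 13->5, 3->2, 2->1, 15->6
rank(y): 4->3, 1->1, 13->5, 3->2, 9->4, 15->6
Step 2: d_i = R_x(i) - R_y(i); compute d_i^2.
  (3-3)^2=0, (4-1)^2=9, (5-5)^2=0, (2-2)^2=0, (1-4)^2=9, (6-6)^2=0
sum(d^2) = 18.
Step 3: rho = 1 - 6*18 / (6*(6^2 - 1)) = 1 - 108/210 = 0.485714.
Step 4: Under H0, t = rho * sqrt((n-2)/(1-rho^2)) = 1.1113 ~ t(4).
Step 5: Two-sided p-value from the t-distribution with 4 df = 0.328723.
Step 6: alpha = 0.05. fail to reject H0.

rho = 0.4857, p = 0.328723, fail to reject H0 at alpha = 0.05.


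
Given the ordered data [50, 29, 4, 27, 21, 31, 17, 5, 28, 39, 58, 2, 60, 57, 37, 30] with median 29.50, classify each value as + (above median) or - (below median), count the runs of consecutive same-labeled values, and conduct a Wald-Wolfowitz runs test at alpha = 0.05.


Step 1: Compute median = 29.50; label A = above, B = below.
Labels in order: ABBBBABBBAABAAAA  (n_A = 8, n_B = 8)
Step 2: Count runs R = 7.
Step 3: Under H0 (random ordering), E[R] = 2*n_A*n_B/(n_A+n_B) + 1 = 2*8*8/16 + 1 = 9.0000.
        Var[R] = 2*n_A*n_B*(2*n_A*n_B - n_A - n_B) / ((n_A+n_B)^2 * (n_A+n_B-1)) = 14336/3840 = 3.7333.
        SD[R] = 1.9322.
Step 4: Continuity-corrected z = (R + 0.5 - E[R]) / SD[R] = (7 + 0.5 - 9.0000) / 1.9322 = -0.7763.
Step 5: Two-sided p-value via normal approximation = 2*(1 - Phi(|z|)) = 0.437558.
Step 6: alpha = 0.05. fail to reject H0.

R = 7, z = -0.7763, p = 0.437558, fail to reject H0.


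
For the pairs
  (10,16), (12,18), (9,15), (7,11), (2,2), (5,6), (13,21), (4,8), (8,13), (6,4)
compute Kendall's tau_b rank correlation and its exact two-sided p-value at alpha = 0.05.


Step 1: Enumerate the 45 unordered pairs (i,j) with i<j and classify each by sign(x_j-x_i) * sign(y_j-y_i).
  (1,2):dx=+2,dy=+2->C; (1,3):dx=-1,dy=-1->C; (1,4):dx=-3,dy=-5->C; (1,5):dx=-8,dy=-14->C
  (1,6):dx=-5,dy=-10->C; (1,7):dx=+3,dy=+5->C; (1,8):dx=-6,dy=-8->C; (1,9):dx=-2,dy=-3->C
  (1,10):dx=-4,dy=-12->C; (2,3):dx=-3,dy=-3->C; (2,4):dx=-5,dy=-7->C; (2,5):dx=-10,dy=-16->C
  (2,6):dx=-7,dy=-12->C; (2,7):dx=+1,dy=+3->C; (2,8):dx=-8,dy=-10->C; (2,9):dx=-4,dy=-5->C
  (2,10):dx=-6,dy=-14->C; (3,4):dx=-2,dy=-4->C; (3,5):dx=-7,dy=-13->C; (3,6):dx=-4,dy=-9->C
  (3,7):dx=+4,dy=+6->C; (3,8):dx=-5,dy=-7->C; (3,9):dx=-1,dy=-2->C; (3,10):dx=-3,dy=-11->C
  (4,5):dx=-5,dy=-9->C; (4,6):dx=-2,dy=-5->C; (4,7):dx=+6,dy=+10->C; (4,8):dx=-3,dy=-3->C
  (4,9):dx=+1,dy=+2->C; (4,10):dx=-1,dy=-7->C; (5,6):dx=+3,dy=+4->C; (5,7):dx=+11,dy=+19->C
  (5,8):dx=+2,dy=+6->C; (5,9):dx=+6,dy=+11->C; (5,10):dx=+4,dy=+2->C; (6,7):dx=+8,dy=+15->C
  (6,8):dx=-1,dy=+2->D; (6,9):dx=+3,dy=+7->C; (6,10):dx=+1,dy=-2->D; (7,8):dx=-9,dy=-13->C
  (7,9):dx=-5,dy=-8->C; (7,10):dx=-7,dy=-17->C; (8,9):dx=+4,dy=+5->C; (8,10):dx=+2,dy=-4->D
  (9,10):dx=-2,dy=-9->C
Step 2: C = 42, D = 3, total pairs = 45.
Step 3: tau = (C - D)/(n(n-1)/2) = (42 - 3)/45 = 0.866667.
Step 4: Exact two-sided p-value (enumerate n! = 3628800 permutations of y under H0): p = 0.000115.
Step 5: alpha = 0.05. reject H0.

tau_b = 0.8667 (C=42, D=3), p = 0.000115, reject H0.


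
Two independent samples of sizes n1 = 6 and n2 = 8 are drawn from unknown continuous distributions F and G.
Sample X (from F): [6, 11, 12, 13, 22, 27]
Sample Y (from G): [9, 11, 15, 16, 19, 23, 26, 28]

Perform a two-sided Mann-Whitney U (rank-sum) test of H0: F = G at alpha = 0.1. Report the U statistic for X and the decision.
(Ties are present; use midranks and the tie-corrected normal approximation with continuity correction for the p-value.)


Step 1: Combine and sort all 14 observations; assign midranks.
sorted (value, group): (6,X), (9,Y), (11,X), (11,Y), (12,X), (13,X), (15,Y), (16,Y), (19,Y), (22,X), (23,Y), (26,Y), (27,X), (28,Y)
ranks: 6->1, 9->2, 11->3.5, 11->3.5, 12->5, 13->6, 15->7, 16->8, 19->9, 22->10, 23->11, 26->12, 27->13, 28->14
Step 2: Rank sum for X: R1 = 1 + 3.5 + 5 + 6 + 10 + 13 = 38.5.
Step 3: U_X = R1 - n1(n1+1)/2 = 38.5 - 6*7/2 = 38.5 - 21 = 17.5.
       U_Y = n1*n2 - U_X = 48 - 17.5 = 30.5.
Step 4: Ties are present, so use the tie-corrected normal approximation (with continuity correction) for the p-value.
Step 5: p-value = 0.438074; compare to alpha = 0.1. fail to reject H0.

U_X = 17.5, p = 0.438074, fail to reject H0 at alpha = 0.1.


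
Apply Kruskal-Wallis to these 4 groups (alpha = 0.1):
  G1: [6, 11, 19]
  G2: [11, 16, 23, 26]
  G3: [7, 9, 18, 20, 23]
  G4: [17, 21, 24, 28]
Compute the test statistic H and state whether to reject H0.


Step 1: Combine all N = 16 observations and assign midranks.
sorted (value, group, rank): (6,G1,1), (7,G3,2), (9,G3,3), (11,G1,4.5), (11,G2,4.5), (16,G2,6), (17,G4,7), (18,G3,8), (19,G1,9), (20,G3,10), (21,G4,11), (23,G2,12.5), (23,G3,12.5), (24,G4,14), (26,G2,15), (28,G4,16)
Step 2: Sum ranks within each group.
R_1 = 14.5 (n_1 = 3)
R_2 = 38 (n_2 = 4)
R_3 = 35.5 (n_3 = 5)
R_4 = 48 (n_4 = 4)
Step 3: H = 12/(N(N+1)) * sum(R_i^2/n_i) - 3(N+1)
     = 12/(16*17) * (14.5^2/3 + 38^2/4 + 35.5^2/5 + 48^2/4) - 3*17
     = 0.044118 * 1259.13 - 51
     = 4.550000.
Step 4: Ties present; correction factor C = 1 - 12/(16^3 - 16) = 0.997059. Corrected H = 4.550000 / 0.997059 = 4.563422.
Step 5: Under H0, H ~ chi^2(3); p-value = 0.206702.
Step 6: alpha = 0.1. fail to reject H0.

H = 4.5634, df = 3, p = 0.206702, fail to reject H0.


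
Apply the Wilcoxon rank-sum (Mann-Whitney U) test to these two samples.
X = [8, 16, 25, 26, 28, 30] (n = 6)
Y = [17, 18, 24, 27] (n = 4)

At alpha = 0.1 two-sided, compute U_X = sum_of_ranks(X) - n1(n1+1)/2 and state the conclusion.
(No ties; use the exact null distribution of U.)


Step 1: Combine and sort all 10 observations; assign midranks.
sorted (value, group): (8,X), (16,X), (17,Y), (18,Y), (24,Y), (25,X), (26,X), (27,Y), (28,X), (30,X)
ranks: 8->1, 16->2, 17->3, 18->4, 24->5, 25->6, 26->7, 27->8, 28->9, 30->10
Step 2: Rank sum for X: R1 = 1 + 2 + 6 + 7 + 9 + 10 = 35.
Step 3: U_X = R1 - n1(n1+1)/2 = 35 - 6*7/2 = 35 - 21 = 14.
       U_Y = n1*n2 - U_X = 24 - 14 = 10.
Step 4: No ties, so the exact null distribution of U (based on enumerating the C(10,6) = 210 equally likely rank assignments) gives the two-sided p-value.
Step 5: p-value = 0.761905; compare to alpha = 0.1. fail to reject H0.

U_X = 14, p = 0.761905, fail to reject H0 at alpha = 0.1.


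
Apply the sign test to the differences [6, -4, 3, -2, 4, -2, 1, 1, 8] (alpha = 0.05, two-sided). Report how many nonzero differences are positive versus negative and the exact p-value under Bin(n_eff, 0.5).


Step 1: Discard zero differences. Original n = 9; n_eff = number of nonzero differences = 9.
Nonzero differences (with sign): +6, -4, +3, -2, +4, -2, +1, +1, +8
Step 2: Count signs: positive = 6, negative = 3.
Step 3: Under H0: P(positive) = 0.5, so the number of positives S ~ Bin(9, 0.5).
Step 4: Two-sided exact p-value = sum of Bin(9,0.5) probabilities at or below the observed probability = 0.507812.
Step 5: alpha = 0.05. fail to reject H0.

n_eff = 9, pos = 6, neg = 3, p = 0.507812, fail to reject H0.


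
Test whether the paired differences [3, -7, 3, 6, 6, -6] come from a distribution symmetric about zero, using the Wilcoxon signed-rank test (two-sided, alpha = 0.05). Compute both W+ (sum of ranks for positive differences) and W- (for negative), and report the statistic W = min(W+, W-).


Step 1: Drop any zero differences (none here) and take |d_i|.
|d| = [3, 7, 3, 6, 6, 6]
Step 2: Midrank |d_i| (ties get averaged ranks).
ranks: |3|->1.5, |7|->6, |3|->1.5, |6|->4, |6|->4, |6|->4
Step 3: Attach original signs; sum ranks with positive sign and with negative sign.
W+ = 1.5 + 1.5 + 4 + 4 = 11
W- = 6 + 4 = 10
(Check: W+ + W- = 21 should equal n(n+1)/2 = 21.)
Step 4: Test statistic W = min(W+, W-) = 10.
Step 5: Ties in |d|, so use the tie-corrected normal approximation.
        E[W] = n(n+1)/4 = 6*7/4 = 10.5.
        Tie groups: |d|=3 (t=2), |d|=6 (t=3); sum(t^3 - t) = 30.
        Var[W] = n(n+1)(2n+1)/24 - sum(t^3-t)/48 = 546/24 - 30/48 = 22.125.
        z = (W - E[W]) / sqrt(Var[W]) = (10 - 10.5) / 4.7037 = -0.1063.
        Two-sided p = 2*Phi(z) = 0.915345.
Step 6: alpha = 0.05. fail to reject H0.

W+ = 11, W- = 10, W = min = 10, p = 0.915345, fail to reject H0.


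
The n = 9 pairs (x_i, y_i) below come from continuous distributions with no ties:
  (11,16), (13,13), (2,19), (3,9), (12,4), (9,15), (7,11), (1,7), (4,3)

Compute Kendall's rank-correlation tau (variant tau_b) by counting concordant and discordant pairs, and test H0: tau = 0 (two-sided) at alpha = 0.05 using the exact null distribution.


Step 1: Enumerate the 36 unordered pairs (i,j) with i<j and classify each by sign(x_j-x_i) * sign(y_j-y_i).
  (1,2):dx=+2,dy=-3->D; (1,3):dx=-9,dy=+3->D; (1,4):dx=-8,dy=-7->C; (1,5):dx=+1,dy=-12->D
  (1,6):dx=-2,dy=-1->C; (1,7):dx=-4,dy=-5->C; (1,8):dx=-10,dy=-9->C; (1,9):dx=-7,dy=-13->C
  (2,3):dx=-11,dy=+6->D; (2,4):dx=-10,dy=-4->C; (2,5):dx=-1,dy=-9->C; (2,6):dx=-4,dy=+2->D
  (2,7):dx=-6,dy=-2->C; (2,8):dx=-12,dy=-6->C; (2,9):dx=-9,dy=-10->C; (3,4):dx=+1,dy=-10->D
  (3,5):dx=+10,dy=-15->D; (3,6):dx=+7,dy=-4->D; (3,7):dx=+5,dy=-8->D; (3,8):dx=-1,dy=-12->C
  (3,9):dx=+2,dy=-16->D; (4,5):dx=+9,dy=-5->D; (4,6):dx=+6,dy=+6->C; (4,7):dx=+4,dy=+2->C
  (4,8):dx=-2,dy=-2->C; (4,9):dx=+1,dy=-6->D; (5,6):dx=-3,dy=+11->D; (5,7):dx=-5,dy=+7->D
  (5,8):dx=-11,dy=+3->D; (5,9):dx=-8,dy=-1->C; (6,7):dx=-2,dy=-4->C; (6,8):dx=-8,dy=-8->C
  (6,9):dx=-5,dy=-12->C; (7,8):dx=-6,dy=-4->C; (7,9):dx=-3,dy=-8->C; (8,9):dx=+3,dy=-4->D
Step 2: C = 20, D = 16, total pairs = 36.
Step 3: tau = (C - D)/(n(n-1)/2) = (20 - 16)/36 = 0.111111.
Step 4: Exact two-sided p-value (enumerate n! = 362880 permutations of y under H0): p = 0.761414.
Step 5: alpha = 0.05. fail to reject H0.

tau_b = 0.1111 (C=20, D=16), p = 0.761414, fail to reject H0.


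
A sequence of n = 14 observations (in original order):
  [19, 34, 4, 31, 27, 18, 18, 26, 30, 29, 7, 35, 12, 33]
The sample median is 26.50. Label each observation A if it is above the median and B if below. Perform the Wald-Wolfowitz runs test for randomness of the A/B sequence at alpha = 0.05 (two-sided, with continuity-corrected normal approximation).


Step 1: Compute median = 26.50; label A = above, B = below.
Labels in order: BABAABBBAABABA  (n_A = 7, n_B = 7)
Step 2: Count runs R = 10.
Step 3: Under H0 (random ordering), E[R] = 2*n_A*n_B/(n_A+n_B) + 1 = 2*7*7/14 + 1 = 8.0000.
        Var[R] = 2*n_A*n_B*(2*n_A*n_B - n_A - n_B) / ((n_A+n_B)^2 * (n_A+n_B-1)) = 8232/2548 = 3.2308.
        SD[R] = 1.7974.
Step 4: Continuity-corrected z = (R - 0.5 - E[R]) / SD[R] = (10 - 0.5 - 8.0000) / 1.7974 = 0.8345.
Step 5: Two-sided p-value via normal approximation = 2*(1 - Phi(|z|)) = 0.403986.
Step 6: alpha = 0.05. fail to reject H0.

R = 10, z = 0.8345, p = 0.403986, fail to reject H0.


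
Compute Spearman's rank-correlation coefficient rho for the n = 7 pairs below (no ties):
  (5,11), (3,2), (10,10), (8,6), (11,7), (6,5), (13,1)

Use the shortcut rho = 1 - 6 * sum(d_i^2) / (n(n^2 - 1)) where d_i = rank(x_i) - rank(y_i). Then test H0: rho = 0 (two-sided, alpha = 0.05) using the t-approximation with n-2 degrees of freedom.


Step 1: Rank x and y separately (midranks; no ties here).
rank(x): 5->2, 3->1, 10->5, 8->4, 11->6, 6->3, 13->7
rank(y): 11->7, 2->2, 10->6, 6->4, 7->5, 5->3, 1->1
Step 2: d_i = R_x(i) - R_y(i); compute d_i^2.
  (2-7)^2=25, (1-2)^2=1, (5-6)^2=1, (4-4)^2=0, (6-5)^2=1, (3-3)^2=0, (7-1)^2=36
sum(d^2) = 64.
Step 3: rho = 1 - 6*64 / (7*(7^2 - 1)) = 1 - 384/336 = -0.142857.
Step 4: Under H0, t = rho * sqrt((n-2)/(1-rho^2)) = -0.3227 ~ t(5).
Step 5: Two-sided p-value from the t-distribution with 5 df = 0.759945.
Step 6: alpha = 0.05. fail to reject H0.

rho = -0.1429, p = 0.759945, fail to reject H0 at alpha = 0.05.


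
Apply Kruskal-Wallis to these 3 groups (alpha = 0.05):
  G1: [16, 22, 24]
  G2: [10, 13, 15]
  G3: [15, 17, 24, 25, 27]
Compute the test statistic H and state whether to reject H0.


Step 1: Combine all N = 11 observations and assign midranks.
sorted (value, group, rank): (10,G2,1), (13,G2,2), (15,G2,3.5), (15,G3,3.5), (16,G1,5), (17,G3,6), (22,G1,7), (24,G1,8.5), (24,G3,8.5), (25,G3,10), (27,G3,11)
Step 2: Sum ranks within each group.
R_1 = 20.5 (n_1 = 3)
R_2 = 6.5 (n_2 = 3)
R_3 = 39 (n_3 = 5)
Step 3: H = 12/(N(N+1)) * sum(R_i^2/n_i) - 3(N+1)
     = 12/(11*12) * (20.5^2/3 + 6.5^2/3 + 39^2/5) - 3*12
     = 0.090909 * 458.367 - 36
     = 5.669697.
Step 4: Ties present; correction factor C = 1 - 12/(11^3 - 11) = 0.990909. Corrected H = 5.669697 / 0.990909 = 5.721713.
Step 5: Under H0, H ~ chi^2(2); p-value = 0.057220.
Step 6: alpha = 0.05. fail to reject H0.

H = 5.7217, df = 2, p = 0.057220, fail to reject H0.


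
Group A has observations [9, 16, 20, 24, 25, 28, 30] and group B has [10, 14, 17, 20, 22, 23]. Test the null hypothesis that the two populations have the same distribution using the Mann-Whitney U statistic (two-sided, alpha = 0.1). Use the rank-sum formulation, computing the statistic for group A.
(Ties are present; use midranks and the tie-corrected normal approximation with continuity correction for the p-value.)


Step 1: Combine and sort all 13 observations; assign midranks.
sorted (value, group): (9,X), (10,Y), (14,Y), (16,X), (17,Y), (20,X), (20,Y), (22,Y), (23,Y), (24,X), (25,X), (28,X), (30,X)
ranks: 9->1, 10->2, 14->3, 16->4, 17->5, 20->6.5, 20->6.5, 22->8, 23->9, 24->10, 25->11, 28->12, 30->13
Step 2: Rank sum for X: R1 = 1 + 4 + 6.5 + 10 + 11 + 12 + 13 = 57.5.
Step 3: U_X = R1 - n1(n1+1)/2 = 57.5 - 7*8/2 = 57.5 - 28 = 29.5.
       U_Y = n1*n2 - U_X = 42 - 29.5 = 12.5.
Step 4: Ties are present, so use the tie-corrected normal approximation (with continuity correction) for the p-value.
Step 5: p-value = 0.252445; compare to alpha = 0.1. fail to reject H0.

U_X = 29.5, p = 0.252445, fail to reject H0 at alpha = 0.1.


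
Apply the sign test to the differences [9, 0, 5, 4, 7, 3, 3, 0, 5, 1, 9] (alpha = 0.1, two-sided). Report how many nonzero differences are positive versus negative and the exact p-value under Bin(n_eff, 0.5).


Step 1: Discard zero differences. Original n = 11; n_eff = number of nonzero differences = 9.
Nonzero differences (with sign): +9, +5, +4, +7, +3, +3, +5, +1, +9
Step 2: Count signs: positive = 9, negative = 0.
Step 3: Under H0: P(positive) = 0.5, so the number of positives S ~ Bin(9, 0.5).
Step 4: Two-sided exact p-value = sum of Bin(9,0.5) probabilities at or below the observed probability = 0.003906.
Step 5: alpha = 0.1. reject H0.

n_eff = 9, pos = 9, neg = 0, p = 0.003906, reject H0.


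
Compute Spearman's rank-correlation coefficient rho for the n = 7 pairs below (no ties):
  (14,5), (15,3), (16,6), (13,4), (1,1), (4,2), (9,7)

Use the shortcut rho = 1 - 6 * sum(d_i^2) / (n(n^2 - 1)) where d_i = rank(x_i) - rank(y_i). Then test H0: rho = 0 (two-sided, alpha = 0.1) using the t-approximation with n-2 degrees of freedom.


Step 1: Rank x and y separately (midranks; no ties here).
rank(x): 14->5, 15->6, 16->7, 13->4, 1->1, 4->2, 9->3
rank(y): 5->5, 3->3, 6->6, 4->4, 1->1, 2->2, 7->7
Step 2: d_i = R_x(i) - R_y(i); compute d_i^2.
  (5-5)^2=0, (6-3)^2=9, (7-6)^2=1, (4-4)^2=0, (1-1)^2=0, (2-2)^2=0, (3-7)^2=16
sum(d^2) = 26.
Step 3: rho = 1 - 6*26 / (7*(7^2 - 1)) = 1 - 156/336 = 0.535714.
Step 4: Under H0, t = rho * sqrt((n-2)/(1-rho^2)) = 1.4186 ~ t(5).
Step 5: Two-sided p-value from the t-distribution with 5 df = 0.215217.
Step 6: alpha = 0.1. fail to reject H0.

rho = 0.5357, p = 0.215217, fail to reject H0 at alpha = 0.1.


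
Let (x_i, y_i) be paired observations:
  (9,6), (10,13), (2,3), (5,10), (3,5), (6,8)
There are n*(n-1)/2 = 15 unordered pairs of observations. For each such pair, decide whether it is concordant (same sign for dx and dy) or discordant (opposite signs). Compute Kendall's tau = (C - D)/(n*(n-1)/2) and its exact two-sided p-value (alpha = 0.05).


Step 1: Enumerate the 15 unordered pairs (i,j) with i<j and classify each by sign(x_j-x_i) * sign(y_j-y_i).
  (1,2):dx=+1,dy=+7->C; (1,3):dx=-7,dy=-3->C; (1,4):dx=-4,dy=+4->D; (1,5):dx=-6,dy=-1->C
  (1,6):dx=-3,dy=+2->D; (2,3):dx=-8,dy=-10->C; (2,4):dx=-5,dy=-3->C; (2,5):dx=-7,dy=-8->C
  (2,6):dx=-4,dy=-5->C; (3,4):dx=+3,dy=+7->C; (3,5):dx=+1,dy=+2->C; (3,6):dx=+4,dy=+5->C
  (4,5):dx=-2,dy=-5->C; (4,6):dx=+1,dy=-2->D; (5,6):dx=+3,dy=+3->C
Step 2: C = 12, D = 3, total pairs = 15.
Step 3: tau = (C - D)/(n(n-1)/2) = (12 - 3)/15 = 0.600000.
Step 4: Exact two-sided p-value (enumerate n! = 720 permutations of y under H0): p = 0.136111.
Step 5: alpha = 0.05. fail to reject H0.

tau_b = 0.6000 (C=12, D=3), p = 0.136111, fail to reject H0.


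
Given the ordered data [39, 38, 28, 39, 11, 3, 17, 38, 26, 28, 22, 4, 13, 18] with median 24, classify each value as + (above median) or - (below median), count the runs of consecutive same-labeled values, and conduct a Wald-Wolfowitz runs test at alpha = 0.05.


Step 1: Compute median = 24; label A = above, B = below.
Labels in order: AAAABBBAAABBBB  (n_A = 7, n_B = 7)
Step 2: Count runs R = 4.
Step 3: Under H0 (random ordering), E[R] = 2*n_A*n_B/(n_A+n_B) + 1 = 2*7*7/14 + 1 = 8.0000.
        Var[R] = 2*n_A*n_B*(2*n_A*n_B - n_A - n_B) / ((n_A+n_B)^2 * (n_A+n_B-1)) = 8232/2548 = 3.2308.
        SD[R] = 1.7974.
Step 4: Continuity-corrected z = (R + 0.5 - E[R]) / SD[R] = (4 + 0.5 - 8.0000) / 1.7974 = -1.9472.
Step 5: Two-sided p-value via normal approximation = 2*(1 - Phi(|z|)) = 0.051508.
Step 6: alpha = 0.05. fail to reject H0.

R = 4, z = -1.9472, p = 0.051508, fail to reject H0.


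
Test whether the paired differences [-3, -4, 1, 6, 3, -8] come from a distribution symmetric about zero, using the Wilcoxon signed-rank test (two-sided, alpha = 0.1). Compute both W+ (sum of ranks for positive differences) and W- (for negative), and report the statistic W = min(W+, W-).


Step 1: Drop any zero differences (none here) and take |d_i|.
|d| = [3, 4, 1, 6, 3, 8]
Step 2: Midrank |d_i| (ties get averaged ranks).
ranks: |3|->2.5, |4|->4, |1|->1, |6|->5, |3|->2.5, |8|->6
Step 3: Attach original signs; sum ranks with positive sign and with negative sign.
W+ = 1 + 5 + 2.5 = 8.5
W- = 2.5 + 4 + 6 = 12.5
(Check: W+ + W- = 21 should equal n(n+1)/2 = 21.)
Step 4: Test statistic W = min(W+, W-) = 8.5.
Step 5: Ties in |d|, so use the tie-corrected normal approximation.
        E[W] = n(n+1)/4 = 6*7/4 = 10.5.
        Tie groups: |d|=3 (t=2); sum(t^3 - t) = 6.
        Var[W] = n(n+1)(2n+1)/24 - sum(t^3-t)/48 = 546/24 - 6/48 = 22.625.
        z = (W - E[W]) / sqrt(Var[W]) = (8.5 - 10.5) / 4.7566 = -0.4205.
        Two-sided p = 2*Phi(z) = 0.674142.
Step 6: alpha = 0.1. fail to reject H0.

W+ = 8.5, W- = 12.5, W = min = 8.5, p = 0.674142, fail to reject H0.


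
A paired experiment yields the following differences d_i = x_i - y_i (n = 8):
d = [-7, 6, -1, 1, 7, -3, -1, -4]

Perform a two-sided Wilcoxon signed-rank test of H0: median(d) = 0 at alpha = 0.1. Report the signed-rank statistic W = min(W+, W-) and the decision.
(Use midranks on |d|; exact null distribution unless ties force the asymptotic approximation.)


Step 1: Drop any zero differences (none here) and take |d_i|.
|d| = [7, 6, 1, 1, 7, 3, 1, 4]
Step 2: Midrank |d_i| (ties get averaged ranks).
ranks: |7|->7.5, |6|->6, |1|->2, |1|->2, |7|->7.5, |3|->4, |1|->2, |4|->5
Step 3: Attach original signs; sum ranks with positive sign and with negative sign.
W+ = 6 + 2 + 7.5 = 15.5
W- = 7.5 + 2 + 4 + 2 + 5 = 20.5
(Check: W+ + W- = 36 should equal n(n+1)/2 = 36.)
Step 4: Test statistic W = min(W+, W-) = 15.5.
Step 5: Ties in |d|, so use the tie-corrected normal approximation.
        E[W] = n(n+1)/4 = 8*9/4 = 18.
        Tie groups: |d|=1 (t=3), |d|=7 (t=2); sum(t^3 - t) = 30.
        Var[W] = n(n+1)(2n+1)/24 - sum(t^3-t)/48 = 1224/24 - 30/48 = 50.375.
        z = (W - E[W]) / sqrt(Var[W]) = (15.5 - 18) / 7.0975 = -0.3522.
        Two-sided p = 2*Phi(z) = 0.724662.
Step 6: alpha = 0.1. fail to reject H0.

W+ = 15.5, W- = 20.5, W = min = 15.5, p = 0.724662, fail to reject H0.


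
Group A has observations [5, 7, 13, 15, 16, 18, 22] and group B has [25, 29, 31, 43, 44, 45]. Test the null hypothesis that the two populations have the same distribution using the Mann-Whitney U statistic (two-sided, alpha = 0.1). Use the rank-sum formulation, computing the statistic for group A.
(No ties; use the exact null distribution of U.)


Step 1: Combine and sort all 13 observations; assign midranks.
sorted (value, group): (5,X), (7,X), (13,X), (15,X), (16,X), (18,X), (22,X), (25,Y), (29,Y), (31,Y), (43,Y), (44,Y), (45,Y)
ranks: 5->1, 7->2, 13->3, 15->4, 16->5, 18->6, 22->7, 25->8, 29->9, 31->10, 43->11, 44->12, 45->13
Step 2: Rank sum for X: R1 = 1 + 2 + 3 + 4 + 5 + 6 + 7 = 28.
Step 3: U_X = R1 - n1(n1+1)/2 = 28 - 7*8/2 = 28 - 28 = 0.
       U_Y = n1*n2 - U_X = 42 - 0 = 42.
Step 4: No ties, so the exact null distribution of U (based on enumerating the C(13,7) = 1716 equally likely rank assignments) gives the two-sided p-value.
Step 5: p-value = 0.001166; compare to alpha = 0.1. reject H0.

U_X = 0, p = 0.001166, reject H0 at alpha = 0.1.
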